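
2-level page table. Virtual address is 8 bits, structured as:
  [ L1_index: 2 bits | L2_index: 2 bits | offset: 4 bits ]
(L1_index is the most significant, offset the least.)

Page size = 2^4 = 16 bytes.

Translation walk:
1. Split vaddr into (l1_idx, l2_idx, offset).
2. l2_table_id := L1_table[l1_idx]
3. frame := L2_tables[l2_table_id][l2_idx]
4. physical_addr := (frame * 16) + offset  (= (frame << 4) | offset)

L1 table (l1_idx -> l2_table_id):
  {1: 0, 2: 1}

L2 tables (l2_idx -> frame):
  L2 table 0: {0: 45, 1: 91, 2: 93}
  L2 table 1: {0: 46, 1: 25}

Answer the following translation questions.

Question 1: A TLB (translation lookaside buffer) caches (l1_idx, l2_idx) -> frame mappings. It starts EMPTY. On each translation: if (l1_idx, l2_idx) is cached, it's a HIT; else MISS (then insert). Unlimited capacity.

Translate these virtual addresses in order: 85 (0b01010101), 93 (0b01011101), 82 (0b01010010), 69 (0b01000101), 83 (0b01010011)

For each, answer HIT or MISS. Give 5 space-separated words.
vaddr=85: (1,1) not in TLB -> MISS, insert
vaddr=93: (1,1) in TLB -> HIT
vaddr=82: (1,1) in TLB -> HIT
vaddr=69: (1,0) not in TLB -> MISS, insert
vaddr=83: (1,1) in TLB -> HIT

Answer: MISS HIT HIT MISS HIT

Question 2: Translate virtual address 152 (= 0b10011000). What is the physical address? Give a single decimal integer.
Answer: 408

Derivation:
vaddr = 152 = 0b10011000
Split: l1_idx=2, l2_idx=1, offset=8
L1[2] = 1
L2[1][1] = 25
paddr = 25 * 16 + 8 = 408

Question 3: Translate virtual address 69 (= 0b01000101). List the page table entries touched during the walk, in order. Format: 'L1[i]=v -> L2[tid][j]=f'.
vaddr = 69 = 0b01000101
Split: l1_idx=1, l2_idx=0, offset=5

Answer: L1[1]=0 -> L2[0][0]=45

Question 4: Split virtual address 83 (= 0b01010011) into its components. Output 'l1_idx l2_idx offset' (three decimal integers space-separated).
vaddr = 83 = 0b01010011
  top 2 bits -> l1_idx = 1
  next 2 bits -> l2_idx = 1
  bottom 4 bits -> offset = 3

Answer: 1 1 3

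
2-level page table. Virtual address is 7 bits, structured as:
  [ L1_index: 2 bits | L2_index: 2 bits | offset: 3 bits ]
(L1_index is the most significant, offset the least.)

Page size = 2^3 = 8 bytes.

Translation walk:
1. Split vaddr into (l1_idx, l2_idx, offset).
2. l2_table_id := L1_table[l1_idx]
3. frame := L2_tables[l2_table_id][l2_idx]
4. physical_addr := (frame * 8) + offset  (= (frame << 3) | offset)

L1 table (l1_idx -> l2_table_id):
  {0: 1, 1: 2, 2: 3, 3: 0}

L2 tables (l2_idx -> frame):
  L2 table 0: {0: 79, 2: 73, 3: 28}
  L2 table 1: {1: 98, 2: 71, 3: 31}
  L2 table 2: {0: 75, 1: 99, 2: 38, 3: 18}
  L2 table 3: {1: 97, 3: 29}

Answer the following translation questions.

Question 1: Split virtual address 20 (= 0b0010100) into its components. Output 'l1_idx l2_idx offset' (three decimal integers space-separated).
vaddr = 20 = 0b0010100
  top 2 bits -> l1_idx = 0
  next 2 bits -> l2_idx = 2
  bottom 3 bits -> offset = 4

Answer: 0 2 4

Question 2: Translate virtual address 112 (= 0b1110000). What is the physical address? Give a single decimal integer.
Answer: 584

Derivation:
vaddr = 112 = 0b1110000
Split: l1_idx=3, l2_idx=2, offset=0
L1[3] = 0
L2[0][2] = 73
paddr = 73 * 8 + 0 = 584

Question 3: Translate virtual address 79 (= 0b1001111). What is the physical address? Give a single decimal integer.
vaddr = 79 = 0b1001111
Split: l1_idx=2, l2_idx=1, offset=7
L1[2] = 3
L2[3][1] = 97
paddr = 97 * 8 + 7 = 783

Answer: 783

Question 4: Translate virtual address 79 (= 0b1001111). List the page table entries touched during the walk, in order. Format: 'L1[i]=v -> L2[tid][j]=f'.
vaddr = 79 = 0b1001111
Split: l1_idx=2, l2_idx=1, offset=7

Answer: L1[2]=3 -> L2[3][1]=97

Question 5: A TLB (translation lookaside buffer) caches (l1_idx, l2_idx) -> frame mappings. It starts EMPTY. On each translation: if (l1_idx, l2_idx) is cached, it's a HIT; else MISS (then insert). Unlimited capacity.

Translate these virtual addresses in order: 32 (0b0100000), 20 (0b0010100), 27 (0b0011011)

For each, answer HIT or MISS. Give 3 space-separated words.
Answer: MISS MISS MISS

Derivation:
vaddr=32: (1,0) not in TLB -> MISS, insert
vaddr=20: (0,2) not in TLB -> MISS, insert
vaddr=27: (0,3) not in TLB -> MISS, insert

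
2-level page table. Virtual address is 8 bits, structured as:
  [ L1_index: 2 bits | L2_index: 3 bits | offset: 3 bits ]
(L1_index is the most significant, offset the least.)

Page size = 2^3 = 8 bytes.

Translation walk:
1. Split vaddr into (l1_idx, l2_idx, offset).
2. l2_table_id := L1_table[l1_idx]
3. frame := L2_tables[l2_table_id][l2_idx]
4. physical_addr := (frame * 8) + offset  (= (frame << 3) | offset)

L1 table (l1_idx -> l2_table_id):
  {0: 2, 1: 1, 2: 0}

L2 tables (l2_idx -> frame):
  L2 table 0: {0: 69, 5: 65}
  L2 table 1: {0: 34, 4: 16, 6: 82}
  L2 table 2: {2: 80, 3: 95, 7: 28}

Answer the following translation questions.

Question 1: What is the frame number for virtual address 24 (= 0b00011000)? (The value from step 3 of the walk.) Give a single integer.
Answer: 95

Derivation:
vaddr = 24: l1_idx=0, l2_idx=3
L1[0] = 2; L2[2][3] = 95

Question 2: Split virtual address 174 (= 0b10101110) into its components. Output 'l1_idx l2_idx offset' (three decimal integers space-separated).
vaddr = 174 = 0b10101110
  top 2 bits -> l1_idx = 2
  next 3 bits -> l2_idx = 5
  bottom 3 bits -> offset = 6

Answer: 2 5 6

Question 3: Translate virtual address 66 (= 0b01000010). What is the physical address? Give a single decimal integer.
vaddr = 66 = 0b01000010
Split: l1_idx=1, l2_idx=0, offset=2
L1[1] = 1
L2[1][0] = 34
paddr = 34 * 8 + 2 = 274

Answer: 274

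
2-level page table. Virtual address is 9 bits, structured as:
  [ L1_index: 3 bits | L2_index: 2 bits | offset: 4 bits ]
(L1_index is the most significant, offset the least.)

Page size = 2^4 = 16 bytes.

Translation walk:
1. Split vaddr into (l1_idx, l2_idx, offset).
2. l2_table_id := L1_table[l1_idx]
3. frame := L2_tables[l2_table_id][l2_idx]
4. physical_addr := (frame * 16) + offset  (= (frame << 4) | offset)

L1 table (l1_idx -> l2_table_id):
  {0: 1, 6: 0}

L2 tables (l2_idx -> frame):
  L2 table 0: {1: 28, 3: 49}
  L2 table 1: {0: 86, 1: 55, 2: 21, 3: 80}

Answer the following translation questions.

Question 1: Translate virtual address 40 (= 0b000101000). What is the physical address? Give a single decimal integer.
Answer: 344

Derivation:
vaddr = 40 = 0b000101000
Split: l1_idx=0, l2_idx=2, offset=8
L1[0] = 1
L2[1][2] = 21
paddr = 21 * 16 + 8 = 344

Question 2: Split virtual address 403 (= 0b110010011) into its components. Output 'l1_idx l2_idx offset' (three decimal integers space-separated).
vaddr = 403 = 0b110010011
  top 3 bits -> l1_idx = 6
  next 2 bits -> l2_idx = 1
  bottom 4 bits -> offset = 3

Answer: 6 1 3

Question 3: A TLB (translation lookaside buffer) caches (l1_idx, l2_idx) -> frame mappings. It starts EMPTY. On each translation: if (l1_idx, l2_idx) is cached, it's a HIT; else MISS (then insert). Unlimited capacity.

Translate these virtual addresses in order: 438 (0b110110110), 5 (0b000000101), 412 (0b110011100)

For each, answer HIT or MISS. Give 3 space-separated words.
vaddr=438: (6,3) not in TLB -> MISS, insert
vaddr=5: (0,0) not in TLB -> MISS, insert
vaddr=412: (6,1) not in TLB -> MISS, insert

Answer: MISS MISS MISS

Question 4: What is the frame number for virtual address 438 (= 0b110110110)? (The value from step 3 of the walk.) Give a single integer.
Answer: 49

Derivation:
vaddr = 438: l1_idx=6, l2_idx=3
L1[6] = 0; L2[0][3] = 49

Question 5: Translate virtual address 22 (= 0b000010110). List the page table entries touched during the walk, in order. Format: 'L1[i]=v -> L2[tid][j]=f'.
Answer: L1[0]=1 -> L2[1][1]=55

Derivation:
vaddr = 22 = 0b000010110
Split: l1_idx=0, l2_idx=1, offset=6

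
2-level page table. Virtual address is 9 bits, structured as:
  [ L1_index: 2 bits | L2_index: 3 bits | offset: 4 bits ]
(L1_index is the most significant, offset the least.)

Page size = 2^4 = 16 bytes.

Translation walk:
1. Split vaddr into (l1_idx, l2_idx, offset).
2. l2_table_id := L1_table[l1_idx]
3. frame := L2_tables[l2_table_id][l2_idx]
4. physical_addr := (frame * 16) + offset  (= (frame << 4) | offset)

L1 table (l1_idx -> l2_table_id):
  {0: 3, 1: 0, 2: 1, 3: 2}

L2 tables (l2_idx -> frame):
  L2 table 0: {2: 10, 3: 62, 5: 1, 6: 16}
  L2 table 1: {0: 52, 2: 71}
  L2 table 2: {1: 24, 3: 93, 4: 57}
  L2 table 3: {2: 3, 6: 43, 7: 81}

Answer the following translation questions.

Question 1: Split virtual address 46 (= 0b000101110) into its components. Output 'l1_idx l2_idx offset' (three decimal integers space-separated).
vaddr = 46 = 0b000101110
  top 2 bits -> l1_idx = 0
  next 3 bits -> l2_idx = 2
  bottom 4 bits -> offset = 14

Answer: 0 2 14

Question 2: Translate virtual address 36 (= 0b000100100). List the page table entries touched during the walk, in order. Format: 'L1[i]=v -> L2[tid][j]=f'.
vaddr = 36 = 0b000100100
Split: l1_idx=0, l2_idx=2, offset=4

Answer: L1[0]=3 -> L2[3][2]=3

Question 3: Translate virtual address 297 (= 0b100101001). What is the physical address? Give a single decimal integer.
Answer: 1145

Derivation:
vaddr = 297 = 0b100101001
Split: l1_idx=2, l2_idx=2, offset=9
L1[2] = 1
L2[1][2] = 71
paddr = 71 * 16 + 9 = 1145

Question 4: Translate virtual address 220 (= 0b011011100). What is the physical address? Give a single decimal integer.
vaddr = 220 = 0b011011100
Split: l1_idx=1, l2_idx=5, offset=12
L1[1] = 0
L2[0][5] = 1
paddr = 1 * 16 + 12 = 28

Answer: 28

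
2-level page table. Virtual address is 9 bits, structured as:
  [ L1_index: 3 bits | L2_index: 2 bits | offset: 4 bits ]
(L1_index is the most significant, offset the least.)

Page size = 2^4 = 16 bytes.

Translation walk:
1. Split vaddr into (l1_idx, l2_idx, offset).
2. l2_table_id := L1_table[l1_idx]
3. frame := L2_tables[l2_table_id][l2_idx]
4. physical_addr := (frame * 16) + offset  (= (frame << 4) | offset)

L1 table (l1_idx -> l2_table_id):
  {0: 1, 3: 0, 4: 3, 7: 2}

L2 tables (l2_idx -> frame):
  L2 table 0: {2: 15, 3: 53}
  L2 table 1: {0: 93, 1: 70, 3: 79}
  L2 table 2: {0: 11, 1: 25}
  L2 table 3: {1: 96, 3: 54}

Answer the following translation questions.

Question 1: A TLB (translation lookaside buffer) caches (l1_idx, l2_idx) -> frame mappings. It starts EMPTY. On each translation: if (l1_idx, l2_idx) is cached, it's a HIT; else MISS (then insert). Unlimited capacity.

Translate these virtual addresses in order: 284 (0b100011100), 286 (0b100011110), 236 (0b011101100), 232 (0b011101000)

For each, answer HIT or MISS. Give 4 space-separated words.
Answer: MISS HIT MISS HIT

Derivation:
vaddr=284: (4,1) not in TLB -> MISS, insert
vaddr=286: (4,1) in TLB -> HIT
vaddr=236: (3,2) not in TLB -> MISS, insert
vaddr=232: (3,2) in TLB -> HIT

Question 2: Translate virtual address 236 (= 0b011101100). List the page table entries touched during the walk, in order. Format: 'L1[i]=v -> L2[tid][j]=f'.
vaddr = 236 = 0b011101100
Split: l1_idx=3, l2_idx=2, offset=12

Answer: L1[3]=0 -> L2[0][2]=15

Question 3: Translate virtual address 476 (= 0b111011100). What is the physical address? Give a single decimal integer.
Answer: 412

Derivation:
vaddr = 476 = 0b111011100
Split: l1_idx=7, l2_idx=1, offset=12
L1[7] = 2
L2[2][1] = 25
paddr = 25 * 16 + 12 = 412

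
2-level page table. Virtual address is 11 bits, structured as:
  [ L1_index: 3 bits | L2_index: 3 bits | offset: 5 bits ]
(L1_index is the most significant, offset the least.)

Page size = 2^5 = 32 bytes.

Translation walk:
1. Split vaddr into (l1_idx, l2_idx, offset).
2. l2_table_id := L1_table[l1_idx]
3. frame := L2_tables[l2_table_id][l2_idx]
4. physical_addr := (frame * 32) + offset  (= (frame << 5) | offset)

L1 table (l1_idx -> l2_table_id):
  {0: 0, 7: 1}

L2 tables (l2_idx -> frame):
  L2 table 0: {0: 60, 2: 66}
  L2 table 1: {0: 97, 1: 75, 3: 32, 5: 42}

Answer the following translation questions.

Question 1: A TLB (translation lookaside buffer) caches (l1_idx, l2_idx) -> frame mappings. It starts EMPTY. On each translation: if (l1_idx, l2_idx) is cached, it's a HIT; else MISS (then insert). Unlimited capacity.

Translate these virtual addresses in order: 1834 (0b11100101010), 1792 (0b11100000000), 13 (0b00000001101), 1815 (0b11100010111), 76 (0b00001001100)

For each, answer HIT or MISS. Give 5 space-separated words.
vaddr=1834: (7,1) not in TLB -> MISS, insert
vaddr=1792: (7,0) not in TLB -> MISS, insert
vaddr=13: (0,0) not in TLB -> MISS, insert
vaddr=1815: (7,0) in TLB -> HIT
vaddr=76: (0,2) not in TLB -> MISS, insert

Answer: MISS MISS MISS HIT MISS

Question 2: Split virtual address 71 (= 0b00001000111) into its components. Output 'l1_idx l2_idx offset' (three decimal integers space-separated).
Answer: 0 2 7

Derivation:
vaddr = 71 = 0b00001000111
  top 3 bits -> l1_idx = 0
  next 3 bits -> l2_idx = 2
  bottom 5 bits -> offset = 7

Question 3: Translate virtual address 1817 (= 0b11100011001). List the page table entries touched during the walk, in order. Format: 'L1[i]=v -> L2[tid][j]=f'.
Answer: L1[7]=1 -> L2[1][0]=97

Derivation:
vaddr = 1817 = 0b11100011001
Split: l1_idx=7, l2_idx=0, offset=25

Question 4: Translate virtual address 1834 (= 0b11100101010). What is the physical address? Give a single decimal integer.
vaddr = 1834 = 0b11100101010
Split: l1_idx=7, l2_idx=1, offset=10
L1[7] = 1
L2[1][1] = 75
paddr = 75 * 32 + 10 = 2410

Answer: 2410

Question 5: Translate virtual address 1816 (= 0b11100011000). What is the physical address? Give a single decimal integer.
Answer: 3128

Derivation:
vaddr = 1816 = 0b11100011000
Split: l1_idx=7, l2_idx=0, offset=24
L1[7] = 1
L2[1][0] = 97
paddr = 97 * 32 + 24 = 3128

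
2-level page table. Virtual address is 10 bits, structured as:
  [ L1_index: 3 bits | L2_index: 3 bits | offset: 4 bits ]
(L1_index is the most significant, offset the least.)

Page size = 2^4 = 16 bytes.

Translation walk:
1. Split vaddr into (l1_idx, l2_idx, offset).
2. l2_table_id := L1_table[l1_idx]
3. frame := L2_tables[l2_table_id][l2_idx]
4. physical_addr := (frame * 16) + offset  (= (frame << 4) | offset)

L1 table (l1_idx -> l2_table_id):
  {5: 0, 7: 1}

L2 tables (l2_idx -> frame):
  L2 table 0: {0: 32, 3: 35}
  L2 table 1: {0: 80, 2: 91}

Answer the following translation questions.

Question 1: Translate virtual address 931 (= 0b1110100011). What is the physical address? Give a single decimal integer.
vaddr = 931 = 0b1110100011
Split: l1_idx=7, l2_idx=2, offset=3
L1[7] = 1
L2[1][2] = 91
paddr = 91 * 16 + 3 = 1459

Answer: 1459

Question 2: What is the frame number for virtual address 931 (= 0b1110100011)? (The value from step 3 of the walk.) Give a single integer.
Answer: 91

Derivation:
vaddr = 931: l1_idx=7, l2_idx=2
L1[7] = 1; L2[1][2] = 91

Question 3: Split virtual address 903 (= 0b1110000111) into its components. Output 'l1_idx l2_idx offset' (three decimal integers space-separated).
Answer: 7 0 7

Derivation:
vaddr = 903 = 0b1110000111
  top 3 bits -> l1_idx = 7
  next 3 bits -> l2_idx = 0
  bottom 4 bits -> offset = 7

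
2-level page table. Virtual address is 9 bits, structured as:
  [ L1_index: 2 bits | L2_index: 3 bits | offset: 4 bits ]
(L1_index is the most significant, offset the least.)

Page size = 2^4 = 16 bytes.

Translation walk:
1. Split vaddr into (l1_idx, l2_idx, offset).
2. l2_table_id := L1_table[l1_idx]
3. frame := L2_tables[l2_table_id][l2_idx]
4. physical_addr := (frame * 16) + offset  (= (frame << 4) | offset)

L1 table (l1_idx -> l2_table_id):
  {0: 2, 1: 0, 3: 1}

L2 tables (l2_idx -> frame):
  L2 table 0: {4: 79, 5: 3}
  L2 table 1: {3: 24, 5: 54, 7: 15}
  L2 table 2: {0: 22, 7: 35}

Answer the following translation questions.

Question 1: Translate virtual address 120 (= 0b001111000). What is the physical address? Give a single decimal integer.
vaddr = 120 = 0b001111000
Split: l1_idx=0, l2_idx=7, offset=8
L1[0] = 2
L2[2][7] = 35
paddr = 35 * 16 + 8 = 568

Answer: 568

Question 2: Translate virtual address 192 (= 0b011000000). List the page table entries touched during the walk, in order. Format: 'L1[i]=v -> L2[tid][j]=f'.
Answer: L1[1]=0 -> L2[0][4]=79

Derivation:
vaddr = 192 = 0b011000000
Split: l1_idx=1, l2_idx=4, offset=0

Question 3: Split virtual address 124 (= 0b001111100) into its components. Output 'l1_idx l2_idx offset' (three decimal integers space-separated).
vaddr = 124 = 0b001111100
  top 2 bits -> l1_idx = 0
  next 3 bits -> l2_idx = 7
  bottom 4 bits -> offset = 12

Answer: 0 7 12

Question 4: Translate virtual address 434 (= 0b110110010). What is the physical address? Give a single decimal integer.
Answer: 386

Derivation:
vaddr = 434 = 0b110110010
Split: l1_idx=3, l2_idx=3, offset=2
L1[3] = 1
L2[1][3] = 24
paddr = 24 * 16 + 2 = 386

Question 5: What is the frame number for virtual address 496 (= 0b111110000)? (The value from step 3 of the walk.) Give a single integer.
Answer: 15

Derivation:
vaddr = 496: l1_idx=3, l2_idx=7
L1[3] = 1; L2[1][7] = 15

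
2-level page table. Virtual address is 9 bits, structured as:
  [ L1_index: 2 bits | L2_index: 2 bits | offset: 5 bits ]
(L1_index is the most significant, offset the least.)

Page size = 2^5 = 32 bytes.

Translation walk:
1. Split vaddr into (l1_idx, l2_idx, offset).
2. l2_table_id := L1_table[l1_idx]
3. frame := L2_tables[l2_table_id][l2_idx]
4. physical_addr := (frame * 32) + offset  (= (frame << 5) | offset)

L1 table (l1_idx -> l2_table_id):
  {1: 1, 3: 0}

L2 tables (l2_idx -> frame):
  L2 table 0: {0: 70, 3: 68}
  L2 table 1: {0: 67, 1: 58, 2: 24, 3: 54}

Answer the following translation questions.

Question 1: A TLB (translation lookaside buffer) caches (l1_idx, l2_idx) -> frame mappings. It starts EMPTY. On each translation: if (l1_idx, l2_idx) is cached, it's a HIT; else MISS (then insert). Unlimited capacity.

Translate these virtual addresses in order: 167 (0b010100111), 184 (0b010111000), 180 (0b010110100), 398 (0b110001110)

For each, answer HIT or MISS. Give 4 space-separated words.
vaddr=167: (1,1) not in TLB -> MISS, insert
vaddr=184: (1,1) in TLB -> HIT
vaddr=180: (1,1) in TLB -> HIT
vaddr=398: (3,0) not in TLB -> MISS, insert

Answer: MISS HIT HIT MISS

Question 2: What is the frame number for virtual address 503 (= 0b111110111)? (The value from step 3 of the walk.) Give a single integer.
vaddr = 503: l1_idx=3, l2_idx=3
L1[3] = 0; L2[0][3] = 68

Answer: 68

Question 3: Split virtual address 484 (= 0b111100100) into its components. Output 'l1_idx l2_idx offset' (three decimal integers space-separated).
vaddr = 484 = 0b111100100
  top 2 bits -> l1_idx = 3
  next 2 bits -> l2_idx = 3
  bottom 5 bits -> offset = 4

Answer: 3 3 4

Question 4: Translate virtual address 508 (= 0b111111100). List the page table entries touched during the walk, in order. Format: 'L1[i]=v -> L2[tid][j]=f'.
vaddr = 508 = 0b111111100
Split: l1_idx=3, l2_idx=3, offset=28

Answer: L1[3]=0 -> L2[0][3]=68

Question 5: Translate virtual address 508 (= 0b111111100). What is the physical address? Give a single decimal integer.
Answer: 2204

Derivation:
vaddr = 508 = 0b111111100
Split: l1_idx=3, l2_idx=3, offset=28
L1[3] = 0
L2[0][3] = 68
paddr = 68 * 32 + 28 = 2204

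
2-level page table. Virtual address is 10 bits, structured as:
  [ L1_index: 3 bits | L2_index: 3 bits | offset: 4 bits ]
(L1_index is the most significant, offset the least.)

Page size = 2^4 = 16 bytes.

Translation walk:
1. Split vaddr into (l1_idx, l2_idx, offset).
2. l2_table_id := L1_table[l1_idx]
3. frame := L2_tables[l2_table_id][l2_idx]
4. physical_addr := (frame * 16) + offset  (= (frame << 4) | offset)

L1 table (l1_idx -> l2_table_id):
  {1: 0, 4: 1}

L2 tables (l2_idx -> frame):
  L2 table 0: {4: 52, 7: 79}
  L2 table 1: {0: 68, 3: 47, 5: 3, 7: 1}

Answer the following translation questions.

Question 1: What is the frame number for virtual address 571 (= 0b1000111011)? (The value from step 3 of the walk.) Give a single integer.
Answer: 47

Derivation:
vaddr = 571: l1_idx=4, l2_idx=3
L1[4] = 1; L2[1][3] = 47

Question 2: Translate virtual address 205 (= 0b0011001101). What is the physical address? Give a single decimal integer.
vaddr = 205 = 0b0011001101
Split: l1_idx=1, l2_idx=4, offset=13
L1[1] = 0
L2[0][4] = 52
paddr = 52 * 16 + 13 = 845

Answer: 845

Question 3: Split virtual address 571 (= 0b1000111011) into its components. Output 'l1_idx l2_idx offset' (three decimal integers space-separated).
vaddr = 571 = 0b1000111011
  top 3 bits -> l1_idx = 4
  next 3 bits -> l2_idx = 3
  bottom 4 bits -> offset = 11

Answer: 4 3 11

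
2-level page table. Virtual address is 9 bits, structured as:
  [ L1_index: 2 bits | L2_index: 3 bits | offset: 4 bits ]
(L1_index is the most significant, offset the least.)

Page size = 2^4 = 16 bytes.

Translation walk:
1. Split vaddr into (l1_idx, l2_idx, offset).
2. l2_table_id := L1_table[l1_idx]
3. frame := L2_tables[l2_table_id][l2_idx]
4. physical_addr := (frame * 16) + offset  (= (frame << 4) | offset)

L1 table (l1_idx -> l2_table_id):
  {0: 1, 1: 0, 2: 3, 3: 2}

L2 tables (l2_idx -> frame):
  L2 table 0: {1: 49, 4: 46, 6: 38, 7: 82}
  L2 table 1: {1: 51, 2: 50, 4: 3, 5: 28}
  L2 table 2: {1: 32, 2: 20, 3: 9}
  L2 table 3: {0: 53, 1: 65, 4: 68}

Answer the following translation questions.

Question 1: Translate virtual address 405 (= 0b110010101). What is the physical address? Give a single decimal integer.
vaddr = 405 = 0b110010101
Split: l1_idx=3, l2_idx=1, offset=5
L1[3] = 2
L2[2][1] = 32
paddr = 32 * 16 + 5 = 517

Answer: 517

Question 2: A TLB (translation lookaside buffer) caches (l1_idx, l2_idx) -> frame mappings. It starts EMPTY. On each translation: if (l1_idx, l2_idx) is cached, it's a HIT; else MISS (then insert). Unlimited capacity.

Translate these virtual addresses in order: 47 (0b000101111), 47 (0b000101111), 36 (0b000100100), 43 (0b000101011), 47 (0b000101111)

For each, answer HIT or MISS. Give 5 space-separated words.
Answer: MISS HIT HIT HIT HIT

Derivation:
vaddr=47: (0,2) not in TLB -> MISS, insert
vaddr=47: (0,2) in TLB -> HIT
vaddr=36: (0,2) in TLB -> HIT
vaddr=43: (0,2) in TLB -> HIT
vaddr=47: (0,2) in TLB -> HIT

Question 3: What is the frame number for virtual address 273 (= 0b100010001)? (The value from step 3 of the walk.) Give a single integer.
Answer: 65

Derivation:
vaddr = 273: l1_idx=2, l2_idx=1
L1[2] = 3; L2[3][1] = 65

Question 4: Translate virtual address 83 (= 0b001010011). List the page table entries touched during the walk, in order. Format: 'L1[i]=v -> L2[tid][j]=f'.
vaddr = 83 = 0b001010011
Split: l1_idx=0, l2_idx=5, offset=3

Answer: L1[0]=1 -> L2[1][5]=28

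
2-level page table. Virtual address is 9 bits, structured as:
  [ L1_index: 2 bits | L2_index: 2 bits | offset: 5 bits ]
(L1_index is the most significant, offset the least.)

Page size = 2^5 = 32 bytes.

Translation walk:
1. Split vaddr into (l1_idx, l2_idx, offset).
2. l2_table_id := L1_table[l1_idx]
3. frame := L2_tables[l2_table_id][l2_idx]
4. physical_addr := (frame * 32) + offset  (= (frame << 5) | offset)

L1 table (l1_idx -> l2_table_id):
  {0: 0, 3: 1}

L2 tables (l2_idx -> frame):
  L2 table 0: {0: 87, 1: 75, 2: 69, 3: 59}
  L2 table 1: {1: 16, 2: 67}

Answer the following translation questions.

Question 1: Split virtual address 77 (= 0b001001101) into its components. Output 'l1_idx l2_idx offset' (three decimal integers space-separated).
vaddr = 77 = 0b001001101
  top 2 bits -> l1_idx = 0
  next 2 bits -> l2_idx = 2
  bottom 5 bits -> offset = 13

Answer: 0 2 13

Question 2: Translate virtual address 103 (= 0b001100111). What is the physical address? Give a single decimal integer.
Answer: 1895

Derivation:
vaddr = 103 = 0b001100111
Split: l1_idx=0, l2_idx=3, offset=7
L1[0] = 0
L2[0][3] = 59
paddr = 59 * 32 + 7 = 1895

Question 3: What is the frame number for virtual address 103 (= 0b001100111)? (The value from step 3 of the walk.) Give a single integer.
vaddr = 103: l1_idx=0, l2_idx=3
L1[0] = 0; L2[0][3] = 59

Answer: 59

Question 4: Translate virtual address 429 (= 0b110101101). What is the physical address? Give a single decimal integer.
Answer: 525

Derivation:
vaddr = 429 = 0b110101101
Split: l1_idx=3, l2_idx=1, offset=13
L1[3] = 1
L2[1][1] = 16
paddr = 16 * 32 + 13 = 525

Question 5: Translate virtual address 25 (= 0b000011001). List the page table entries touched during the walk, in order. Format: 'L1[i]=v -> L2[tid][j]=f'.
Answer: L1[0]=0 -> L2[0][0]=87

Derivation:
vaddr = 25 = 0b000011001
Split: l1_idx=0, l2_idx=0, offset=25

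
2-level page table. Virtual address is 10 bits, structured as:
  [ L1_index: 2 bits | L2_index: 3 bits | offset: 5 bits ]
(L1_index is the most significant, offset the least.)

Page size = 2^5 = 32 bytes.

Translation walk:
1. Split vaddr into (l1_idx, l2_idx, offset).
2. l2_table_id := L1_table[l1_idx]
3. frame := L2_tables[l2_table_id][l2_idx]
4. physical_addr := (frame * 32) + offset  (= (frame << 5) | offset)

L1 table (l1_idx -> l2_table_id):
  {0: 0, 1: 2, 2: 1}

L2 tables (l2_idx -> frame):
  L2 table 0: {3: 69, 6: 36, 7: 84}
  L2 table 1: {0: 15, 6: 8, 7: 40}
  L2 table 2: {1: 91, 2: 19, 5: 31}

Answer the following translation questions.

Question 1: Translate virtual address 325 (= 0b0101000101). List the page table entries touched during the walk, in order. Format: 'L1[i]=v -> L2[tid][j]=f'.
Answer: L1[1]=2 -> L2[2][2]=19

Derivation:
vaddr = 325 = 0b0101000101
Split: l1_idx=1, l2_idx=2, offset=5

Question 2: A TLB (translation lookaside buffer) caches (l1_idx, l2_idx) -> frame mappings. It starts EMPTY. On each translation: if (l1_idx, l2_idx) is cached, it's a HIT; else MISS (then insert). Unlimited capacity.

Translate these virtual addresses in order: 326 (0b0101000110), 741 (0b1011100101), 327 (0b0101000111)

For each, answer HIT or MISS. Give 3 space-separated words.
vaddr=326: (1,2) not in TLB -> MISS, insert
vaddr=741: (2,7) not in TLB -> MISS, insert
vaddr=327: (1,2) in TLB -> HIT

Answer: MISS MISS HIT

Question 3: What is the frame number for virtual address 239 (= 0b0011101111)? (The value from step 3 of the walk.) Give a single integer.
Answer: 84

Derivation:
vaddr = 239: l1_idx=0, l2_idx=7
L1[0] = 0; L2[0][7] = 84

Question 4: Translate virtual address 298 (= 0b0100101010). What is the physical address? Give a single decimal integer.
vaddr = 298 = 0b0100101010
Split: l1_idx=1, l2_idx=1, offset=10
L1[1] = 2
L2[2][1] = 91
paddr = 91 * 32 + 10 = 2922

Answer: 2922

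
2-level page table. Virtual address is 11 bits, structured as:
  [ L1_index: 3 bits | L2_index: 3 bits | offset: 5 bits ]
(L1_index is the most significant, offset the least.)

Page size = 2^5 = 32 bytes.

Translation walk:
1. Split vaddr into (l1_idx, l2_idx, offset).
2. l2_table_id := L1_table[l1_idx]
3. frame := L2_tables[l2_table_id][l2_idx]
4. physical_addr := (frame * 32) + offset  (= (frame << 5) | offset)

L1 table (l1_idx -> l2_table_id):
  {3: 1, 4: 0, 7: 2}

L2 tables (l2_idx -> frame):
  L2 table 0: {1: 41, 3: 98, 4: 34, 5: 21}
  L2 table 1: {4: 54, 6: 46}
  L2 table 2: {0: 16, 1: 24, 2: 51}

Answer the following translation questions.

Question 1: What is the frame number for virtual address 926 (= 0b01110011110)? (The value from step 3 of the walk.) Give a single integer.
Answer: 54

Derivation:
vaddr = 926: l1_idx=3, l2_idx=4
L1[3] = 1; L2[1][4] = 54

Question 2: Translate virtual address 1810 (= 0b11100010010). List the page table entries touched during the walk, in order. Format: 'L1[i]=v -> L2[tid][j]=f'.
Answer: L1[7]=2 -> L2[2][0]=16

Derivation:
vaddr = 1810 = 0b11100010010
Split: l1_idx=7, l2_idx=0, offset=18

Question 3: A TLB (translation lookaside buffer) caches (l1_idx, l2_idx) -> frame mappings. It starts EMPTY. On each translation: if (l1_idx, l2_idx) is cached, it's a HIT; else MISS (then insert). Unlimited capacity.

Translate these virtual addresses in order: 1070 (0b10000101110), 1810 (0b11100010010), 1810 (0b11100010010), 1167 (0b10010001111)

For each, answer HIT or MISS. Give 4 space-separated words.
vaddr=1070: (4,1) not in TLB -> MISS, insert
vaddr=1810: (7,0) not in TLB -> MISS, insert
vaddr=1810: (7,0) in TLB -> HIT
vaddr=1167: (4,4) not in TLB -> MISS, insert

Answer: MISS MISS HIT MISS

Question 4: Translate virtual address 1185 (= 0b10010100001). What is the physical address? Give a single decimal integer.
Answer: 673

Derivation:
vaddr = 1185 = 0b10010100001
Split: l1_idx=4, l2_idx=5, offset=1
L1[4] = 0
L2[0][5] = 21
paddr = 21 * 32 + 1 = 673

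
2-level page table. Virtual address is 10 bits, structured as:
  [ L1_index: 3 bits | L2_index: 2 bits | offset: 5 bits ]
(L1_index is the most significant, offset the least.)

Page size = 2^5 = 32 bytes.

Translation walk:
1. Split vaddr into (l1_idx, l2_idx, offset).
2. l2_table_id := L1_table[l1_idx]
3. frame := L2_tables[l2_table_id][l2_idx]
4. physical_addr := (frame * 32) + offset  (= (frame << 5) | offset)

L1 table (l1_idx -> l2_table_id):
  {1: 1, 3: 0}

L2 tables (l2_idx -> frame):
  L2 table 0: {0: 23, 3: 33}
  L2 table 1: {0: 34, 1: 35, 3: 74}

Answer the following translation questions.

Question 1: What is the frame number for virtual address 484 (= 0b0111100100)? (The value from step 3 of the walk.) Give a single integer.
Answer: 33

Derivation:
vaddr = 484: l1_idx=3, l2_idx=3
L1[3] = 0; L2[0][3] = 33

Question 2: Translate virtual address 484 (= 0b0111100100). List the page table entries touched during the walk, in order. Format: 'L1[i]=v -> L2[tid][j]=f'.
vaddr = 484 = 0b0111100100
Split: l1_idx=3, l2_idx=3, offset=4

Answer: L1[3]=0 -> L2[0][3]=33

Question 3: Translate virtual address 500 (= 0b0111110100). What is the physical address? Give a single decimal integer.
vaddr = 500 = 0b0111110100
Split: l1_idx=3, l2_idx=3, offset=20
L1[3] = 0
L2[0][3] = 33
paddr = 33 * 32 + 20 = 1076

Answer: 1076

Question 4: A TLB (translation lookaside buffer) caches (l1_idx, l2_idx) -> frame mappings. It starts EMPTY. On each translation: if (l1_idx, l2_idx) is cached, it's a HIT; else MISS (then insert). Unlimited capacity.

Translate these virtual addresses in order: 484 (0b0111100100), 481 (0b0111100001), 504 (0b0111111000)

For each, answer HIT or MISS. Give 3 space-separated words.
Answer: MISS HIT HIT

Derivation:
vaddr=484: (3,3) not in TLB -> MISS, insert
vaddr=481: (3,3) in TLB -> HIT
vaddr=504: (3,3) in TLB -> HIT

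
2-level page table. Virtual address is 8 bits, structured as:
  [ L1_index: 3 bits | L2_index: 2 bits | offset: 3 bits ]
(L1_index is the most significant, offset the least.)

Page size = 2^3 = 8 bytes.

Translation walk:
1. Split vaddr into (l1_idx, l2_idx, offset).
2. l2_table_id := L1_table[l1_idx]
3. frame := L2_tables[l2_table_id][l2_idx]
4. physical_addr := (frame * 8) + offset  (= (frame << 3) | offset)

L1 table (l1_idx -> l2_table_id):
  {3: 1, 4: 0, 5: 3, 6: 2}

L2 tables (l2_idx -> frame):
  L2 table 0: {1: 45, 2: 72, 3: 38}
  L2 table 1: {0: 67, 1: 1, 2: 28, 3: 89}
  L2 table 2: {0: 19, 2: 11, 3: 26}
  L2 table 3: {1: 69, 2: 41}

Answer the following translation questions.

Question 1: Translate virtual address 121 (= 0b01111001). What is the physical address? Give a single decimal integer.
vaddr = 121 = 0b01111001
Split: l1_idx=3, l2_idx=3, offset=1
L1[3] = 1
L2[1][3] = 89
paddr = 89 * 8 + 1 = 713

Answer: 713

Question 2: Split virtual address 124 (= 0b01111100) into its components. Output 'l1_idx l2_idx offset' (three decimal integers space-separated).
Answer: 3 3 4

Derivation:
vaddr = 124 = 0b01111100
  top 3 bits -> l1_idx = 3
  next 2 bits -> l2_idx = 3
  bottom 3 bits -> offset = 4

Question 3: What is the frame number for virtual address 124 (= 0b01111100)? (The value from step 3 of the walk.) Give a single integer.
vaddr = 124: l1_idx=3, l2_idx=3
L1[3] = 1; L2[1][3] = 89

Answer: 89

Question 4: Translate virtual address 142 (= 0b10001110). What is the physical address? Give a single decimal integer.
vaddr = 142 = 0b10001110
Split: l1_idx=4, l2_idx=1, offset=6
L1[4] = 0
L2[0][1] = 45
paddr = 45 * 8 + 6 = 366

Answer: 366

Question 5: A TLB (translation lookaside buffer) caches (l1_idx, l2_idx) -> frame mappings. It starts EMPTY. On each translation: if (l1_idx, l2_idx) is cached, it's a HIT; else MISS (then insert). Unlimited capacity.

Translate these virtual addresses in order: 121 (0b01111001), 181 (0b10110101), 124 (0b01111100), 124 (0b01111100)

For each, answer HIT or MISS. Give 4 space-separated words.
Answer: MISS MISS HIT HIT

Derivation:
vaddr=121: (3,3) not in TLB -> MISS, insert
vaddr=181: (5,2) not in TLB -> MISS, insert
vaddr=124: (3,3) in TLB -> HIT
vaddr=124: (3,3) in TLB -> HIT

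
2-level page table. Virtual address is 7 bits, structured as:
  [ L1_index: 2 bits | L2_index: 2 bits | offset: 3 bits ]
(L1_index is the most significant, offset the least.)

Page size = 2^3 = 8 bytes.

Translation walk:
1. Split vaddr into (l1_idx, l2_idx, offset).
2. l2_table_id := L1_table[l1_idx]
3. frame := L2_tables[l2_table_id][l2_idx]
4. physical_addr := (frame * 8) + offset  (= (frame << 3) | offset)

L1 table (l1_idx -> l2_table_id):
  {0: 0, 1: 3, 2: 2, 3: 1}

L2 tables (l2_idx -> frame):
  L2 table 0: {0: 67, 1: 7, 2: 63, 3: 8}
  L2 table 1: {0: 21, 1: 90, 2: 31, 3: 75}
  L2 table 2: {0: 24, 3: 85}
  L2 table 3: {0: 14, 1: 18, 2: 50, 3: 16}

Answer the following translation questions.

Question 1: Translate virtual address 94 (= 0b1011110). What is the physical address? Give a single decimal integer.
Answer: 686

Derivation:
vaddr = 94 = 0b1011110
Split: l1_idx=2, l2_idx=3, offset=6
L1[2] = 2
L2[2][3] = 85
paddr = 85 * 8 + 6 = 686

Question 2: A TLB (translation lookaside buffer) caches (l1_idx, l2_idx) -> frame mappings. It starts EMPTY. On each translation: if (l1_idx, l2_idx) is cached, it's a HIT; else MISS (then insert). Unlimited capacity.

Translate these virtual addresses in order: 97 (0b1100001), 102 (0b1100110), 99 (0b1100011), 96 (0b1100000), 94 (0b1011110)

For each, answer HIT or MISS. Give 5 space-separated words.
Answer: MISS HIT HIT HIT MISS

Derivation:
vaddr=97: (3,0) not in TLB -> MISS, insert
vaddr=102: (3,0) in TLB -> HIT
vaddr=99: (3,0) in TLB -> HIT
vaddr=96: (3,0) in TLB -> HIT
vaddr=94: (2,3) not in TLB -> MISS, insert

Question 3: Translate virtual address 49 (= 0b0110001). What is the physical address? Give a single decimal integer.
Answer: 401

Derivation:
vaddr = 49 = 0b0110001
Split: l1_idx=1, l2_idx=2, offset=1
L1[1] = 3
L2[3][2] = 50
paddr = 50 * 8 + 1 = 401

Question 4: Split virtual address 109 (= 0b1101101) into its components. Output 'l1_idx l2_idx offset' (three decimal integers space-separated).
Answer: 3 1 5

Derivation:
vaddr = 109 = 0b1101101
  top 2 bits -> l1_idx = 3
  next 2 bits -> l2_idx = 1
  bottom 3 bits -> offset = 5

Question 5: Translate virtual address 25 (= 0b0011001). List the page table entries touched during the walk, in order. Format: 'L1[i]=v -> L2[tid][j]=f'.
vaddr = 25 = 0b0011001
Split: l1_idx=0, l2_idx=3, offset=1

Answer: L1[0]=0 -> L2[0][3]=8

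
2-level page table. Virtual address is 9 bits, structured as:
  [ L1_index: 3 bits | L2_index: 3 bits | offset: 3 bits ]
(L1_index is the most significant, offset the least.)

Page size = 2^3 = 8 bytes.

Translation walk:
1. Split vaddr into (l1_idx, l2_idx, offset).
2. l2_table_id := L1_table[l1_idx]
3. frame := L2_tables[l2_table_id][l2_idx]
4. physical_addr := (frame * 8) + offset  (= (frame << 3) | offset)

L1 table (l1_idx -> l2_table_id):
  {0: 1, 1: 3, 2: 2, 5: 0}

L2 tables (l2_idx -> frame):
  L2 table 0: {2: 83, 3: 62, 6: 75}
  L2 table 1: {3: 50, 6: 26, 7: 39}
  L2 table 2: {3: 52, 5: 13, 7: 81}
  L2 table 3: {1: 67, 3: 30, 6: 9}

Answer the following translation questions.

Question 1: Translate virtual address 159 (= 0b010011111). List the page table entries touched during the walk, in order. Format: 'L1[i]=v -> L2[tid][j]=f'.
vaddr = 159 = 0b010011111
Split: l1_idx=2, l2_idx=3, offset=7

Answer: L1[2]=2 -> L2[2][3]=52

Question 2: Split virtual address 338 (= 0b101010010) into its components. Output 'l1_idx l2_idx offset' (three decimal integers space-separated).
vaddr = 338 = 0b101010010
  top 3 bits -> l1_idx = 5
  next 3 bits -> l2_idx = 2
  bottom 3 bits -> offset = 2

Answer: 5 2 2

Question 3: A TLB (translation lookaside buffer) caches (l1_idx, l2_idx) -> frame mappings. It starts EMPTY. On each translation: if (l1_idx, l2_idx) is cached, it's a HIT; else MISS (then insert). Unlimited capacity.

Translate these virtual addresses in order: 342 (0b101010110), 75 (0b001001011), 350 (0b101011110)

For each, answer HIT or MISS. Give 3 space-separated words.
vaddr=342: (5,2) not in TLB -> MISS, insert
vaddr=75: (1,1) not in TLB -> MISS, insert
vaddr=350: (5,3) not in TLB -> MISS, insert

Answer: MISS MISS MISS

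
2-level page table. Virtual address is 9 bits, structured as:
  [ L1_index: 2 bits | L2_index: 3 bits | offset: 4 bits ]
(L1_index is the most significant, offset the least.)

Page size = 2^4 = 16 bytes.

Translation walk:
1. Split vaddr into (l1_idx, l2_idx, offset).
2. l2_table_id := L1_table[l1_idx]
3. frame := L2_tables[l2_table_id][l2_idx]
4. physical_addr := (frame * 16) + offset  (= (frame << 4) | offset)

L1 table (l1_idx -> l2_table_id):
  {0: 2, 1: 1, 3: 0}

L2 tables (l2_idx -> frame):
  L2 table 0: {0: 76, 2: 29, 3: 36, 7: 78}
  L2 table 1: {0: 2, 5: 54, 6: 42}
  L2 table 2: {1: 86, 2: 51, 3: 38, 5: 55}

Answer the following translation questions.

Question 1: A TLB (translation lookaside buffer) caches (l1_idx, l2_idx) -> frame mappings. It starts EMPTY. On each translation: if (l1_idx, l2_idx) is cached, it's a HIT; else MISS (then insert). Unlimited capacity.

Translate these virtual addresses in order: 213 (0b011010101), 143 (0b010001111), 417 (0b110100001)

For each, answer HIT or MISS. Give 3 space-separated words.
Answer: MISS MISS MISS

Derivation:
vaddr=213: (1,5) not in TLB -> MISS, insert
vaddr=143: (1,0) not in TLB -> MISS, insert
vaddr=417: (3,2) not in TLB -> MISS, insert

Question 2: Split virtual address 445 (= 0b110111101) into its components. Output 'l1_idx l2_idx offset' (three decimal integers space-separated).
vaddr = 445 = 0b110111101
  top 2 bits -> l1_idx = 3
  next 3 bits -> l2_idx = 3
  bottom 4 bits -> offset = 13

Answer: 3 3 13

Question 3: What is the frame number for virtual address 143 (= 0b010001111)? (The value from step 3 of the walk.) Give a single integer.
Answer: 2

Derivation:
vaddr = 143: l1_idx=1, l2_idx=0
L1[1] = 1; L2[1][0] = 2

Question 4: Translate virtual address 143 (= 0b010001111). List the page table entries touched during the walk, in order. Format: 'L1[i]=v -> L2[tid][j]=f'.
vaddr = 143 = 0b010001111
Split: l1_idx=1, l2_idx=0, offset=15

Answer: L1[1]=1 -> L2[1][0]=2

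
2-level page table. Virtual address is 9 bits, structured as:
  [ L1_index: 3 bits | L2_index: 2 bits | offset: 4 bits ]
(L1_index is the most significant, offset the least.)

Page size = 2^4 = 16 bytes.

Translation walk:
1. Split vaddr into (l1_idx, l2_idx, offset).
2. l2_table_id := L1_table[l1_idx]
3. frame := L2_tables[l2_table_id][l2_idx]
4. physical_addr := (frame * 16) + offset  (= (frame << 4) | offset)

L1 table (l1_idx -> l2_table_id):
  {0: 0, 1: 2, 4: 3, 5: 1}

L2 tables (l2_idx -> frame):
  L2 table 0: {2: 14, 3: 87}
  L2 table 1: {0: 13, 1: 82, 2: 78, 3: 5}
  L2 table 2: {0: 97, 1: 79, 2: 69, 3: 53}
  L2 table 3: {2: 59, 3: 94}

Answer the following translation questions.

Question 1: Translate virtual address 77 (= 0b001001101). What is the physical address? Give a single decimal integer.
Answer: 1565

Derivation:
vaddr = 77 = 0b001001101
Split: l1_idx=1, l2_idx=0, offset=13
L1[1] = 2
L2[2][0] = 97
paddr = 97 * 16 + 13 = 1565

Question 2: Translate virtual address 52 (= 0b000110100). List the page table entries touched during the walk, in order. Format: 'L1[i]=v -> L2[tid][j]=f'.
Answer: L1[0]=0 -> L2[0][3]=87

Derivation:
vaddr = 52 = 0b000110100
Split: l1_idx=0, l2_idx=3, offset=4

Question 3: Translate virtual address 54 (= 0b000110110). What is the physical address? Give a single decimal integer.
vaddr = 54 = 0b000110110
Split: l1_idx=0, l2_idx=3, offset=6
L1[0] = 0
L2[0][3] = 87
paddr = 87 * 16 + 6 = 1398

Answer: 1398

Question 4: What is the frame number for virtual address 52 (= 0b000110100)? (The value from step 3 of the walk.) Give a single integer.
vaddr = 52: l1_idx=0, l2_idx=3
L1[0] = 0; L2[0][3] = 87

Answer: 87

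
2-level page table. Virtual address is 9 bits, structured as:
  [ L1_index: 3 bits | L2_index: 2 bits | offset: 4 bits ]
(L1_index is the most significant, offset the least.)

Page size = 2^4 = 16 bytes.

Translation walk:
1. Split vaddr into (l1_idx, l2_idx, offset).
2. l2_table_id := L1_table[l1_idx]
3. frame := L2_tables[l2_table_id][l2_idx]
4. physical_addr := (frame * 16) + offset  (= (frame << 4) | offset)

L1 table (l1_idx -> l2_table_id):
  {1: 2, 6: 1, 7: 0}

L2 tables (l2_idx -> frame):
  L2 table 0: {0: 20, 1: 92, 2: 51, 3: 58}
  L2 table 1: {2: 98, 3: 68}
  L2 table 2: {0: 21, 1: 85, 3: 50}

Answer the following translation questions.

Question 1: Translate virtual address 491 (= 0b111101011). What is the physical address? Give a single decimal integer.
Answer: 827

Derivation:
vaddr = 491 = 0b111101011
Split: l1_idx=7, l2_idx=2, offset=11
L1[7] = 0
L2[0][2] = 51
paddr = 51 * 16 + 11 = 827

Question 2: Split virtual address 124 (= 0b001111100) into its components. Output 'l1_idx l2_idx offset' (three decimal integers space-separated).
vaddr = 124 = 0b001111100
  top 3 bits -> l1_idx = 1
  next 2 bits -> l2_idx = 3
  bottom 4 bits -> offset = 12

Answer: 1 3 12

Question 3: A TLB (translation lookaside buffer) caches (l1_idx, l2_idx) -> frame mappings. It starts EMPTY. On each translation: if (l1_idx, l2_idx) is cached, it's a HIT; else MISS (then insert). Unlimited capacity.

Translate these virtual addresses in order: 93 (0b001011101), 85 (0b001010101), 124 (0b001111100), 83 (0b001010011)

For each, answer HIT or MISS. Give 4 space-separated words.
vaddr=93: (1,1) not in TLB -> MISS, insert
vaddr=85: (1,1) in TLB -> HIT
vaddr=124: (1,3) not in TLB -> MISS, insert
vaddr=83: (1,1) in TLB -> HIT

Answer: MISS HIT MISS HIT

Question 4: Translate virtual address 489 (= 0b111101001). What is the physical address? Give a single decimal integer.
Answer: 825

Derivation:
vaddr = 489 = 0b111101001
Split: l1_idx=7, l2_idx=2, offset=9
L1[7] = 0
L2[0][2] = 51
paddr = 51 * 16 + 9 = 825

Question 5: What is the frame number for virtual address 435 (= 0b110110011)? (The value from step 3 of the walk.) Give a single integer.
Answer: 68

Derivation:
vaddr = 435: l1_idx=6, l2_idx=3
L1[6] = 1; L2[1][3] = 68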